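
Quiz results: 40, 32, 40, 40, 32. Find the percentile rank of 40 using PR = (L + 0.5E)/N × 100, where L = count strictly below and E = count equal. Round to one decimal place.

70.0

N = 5.
Strictly below 40: 2. Equal to 40: 3.
PR = (2 + 0.5·3)/5 × 100 = 70.0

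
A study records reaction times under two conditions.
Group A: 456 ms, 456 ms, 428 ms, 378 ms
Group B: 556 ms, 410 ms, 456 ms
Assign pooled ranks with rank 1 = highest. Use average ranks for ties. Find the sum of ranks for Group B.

Sorted (descending): 556, 456, 456, 456, 428, 410, 378
The 3 values of 456 occupy positions 2–4 → average rank 3.
Group B values → pooled ranks: 556→1, 410→6, 456→3
Rank sum = 1 + 6 + 3 = 10

10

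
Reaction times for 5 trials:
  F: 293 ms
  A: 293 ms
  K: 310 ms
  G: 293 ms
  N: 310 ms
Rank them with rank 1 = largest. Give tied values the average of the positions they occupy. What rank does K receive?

1.5

Sorted (descending): 310, 310, 293, 293, 293
The 2 values of 310 occupy positions 1–2 → average rank (1+2)/2 = 1.5.
The 3 values of 293 occupy positions 3–5 → average rank 4.
K has value 310 ms → rank 1.5.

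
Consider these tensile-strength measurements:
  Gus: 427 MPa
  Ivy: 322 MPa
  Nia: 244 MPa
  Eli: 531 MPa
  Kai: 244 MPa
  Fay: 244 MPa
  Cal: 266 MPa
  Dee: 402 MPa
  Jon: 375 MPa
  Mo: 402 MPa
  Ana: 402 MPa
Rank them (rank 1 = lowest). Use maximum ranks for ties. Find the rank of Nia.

3

Sorted (ascending): 244, 244, 244, 266, 322, 375, 402, 402, 402, 427, 531
The 3 values of 244 occupy positions 1–3 → each gets rank 3.
The 3 values of 402 occupy positions 7–9 → each gets rank 9.
Nia has value 244 MPa → rank 3.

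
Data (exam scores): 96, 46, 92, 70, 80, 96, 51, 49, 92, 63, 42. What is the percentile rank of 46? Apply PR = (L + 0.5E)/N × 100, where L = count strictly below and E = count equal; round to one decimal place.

13.6

N = 11.
Strictly below 46: 1. Equal to 46: 1.
PR = (1 + 0.5·1)/11 × 100 = 13.6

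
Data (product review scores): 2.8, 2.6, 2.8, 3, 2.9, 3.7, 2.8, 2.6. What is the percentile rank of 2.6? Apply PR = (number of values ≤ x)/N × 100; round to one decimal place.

N = 8.
Strictly below 2.6: 0. Equal to 2.6: 2.
PR = 2/8 × 100 = 25.0

25.0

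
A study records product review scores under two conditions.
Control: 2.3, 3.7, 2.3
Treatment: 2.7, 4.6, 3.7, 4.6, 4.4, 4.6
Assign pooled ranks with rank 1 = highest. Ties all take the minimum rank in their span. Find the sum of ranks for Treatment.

19

Sorted (descending): 4.6, 4.6, 4.6, 4.4, 3.7, 3.7, 2.7, 2.3, 2.3
The 3 values of 4.6 occupy positions 1–3 → each gets rank 1.
The 2 values of 3.7 occupy positions 5–6 → each gets rank 5.
The 2 values of 2.3 occupy positions 8–9 → each gets rank 8.
Treatment values → pooled ranks: 2.7→7, 4.6→1, 3.7→5, 4.6→1, 4.4→4, 4.6→1
Rank sum = 7 + 1 + 5 + 1 + 4 + 1 = 19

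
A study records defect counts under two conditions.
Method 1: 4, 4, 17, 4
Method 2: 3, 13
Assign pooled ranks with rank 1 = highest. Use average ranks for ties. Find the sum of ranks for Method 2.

8

Sorted (descending): 17, 13, 4, 4, 4, 3
The 3 values of 4 occupy positions 3–5 → average rank 4.
Method 2 values → pooled ranks: 3→6, 13→2
Rank sum = 6 + 2 = 8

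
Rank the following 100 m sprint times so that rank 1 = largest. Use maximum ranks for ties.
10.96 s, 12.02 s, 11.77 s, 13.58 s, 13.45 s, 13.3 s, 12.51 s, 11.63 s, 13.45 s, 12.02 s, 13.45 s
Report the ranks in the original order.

11, 8, 9, 1, 4, 5, 6, 10, 4, 8, 4

Sorted (descending): 13.58, 13.45, 13.45, 13.45, 13.3, 12.51, 12.02, 12.02, 11.77, 11.63, 10.96
The 3 values of 13.45 occupy positions 2–4 → each gets rank 4.
The 2 values of 12.02 occupy positions 7–8 → each gets rank 8.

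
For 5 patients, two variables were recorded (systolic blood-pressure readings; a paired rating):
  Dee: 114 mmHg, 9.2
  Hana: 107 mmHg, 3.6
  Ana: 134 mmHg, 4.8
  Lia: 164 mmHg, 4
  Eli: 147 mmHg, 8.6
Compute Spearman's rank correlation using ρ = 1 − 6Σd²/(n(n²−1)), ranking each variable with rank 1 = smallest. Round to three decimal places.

0.100

Ranks of variable 1: 2, 1, 3, 5, 4
Ranks of variable 2: 5, 1, 3, 2, 4
d = r₁ − r₂: -3, 0, 0, 3, 0
d²: 9, 0, 0, 9, 0; Σd² = 18
ρ = 1 − 6·18/(5·24) = 1 − 108/120 = 0.100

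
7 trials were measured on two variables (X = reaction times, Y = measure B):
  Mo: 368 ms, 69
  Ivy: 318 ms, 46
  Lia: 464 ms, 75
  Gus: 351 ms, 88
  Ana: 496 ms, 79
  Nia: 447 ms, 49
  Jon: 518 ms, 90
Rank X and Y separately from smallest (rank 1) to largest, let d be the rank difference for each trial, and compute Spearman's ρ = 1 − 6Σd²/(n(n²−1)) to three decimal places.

Ranks of variable 1: 3, 1, 5, 2, 6, 4, 7
Ranks of variable 2: 3, 1, 4, 6, 5, 2, 7
d = r₁ − r₂: 0, 0, 1, -4, 1, 2, 0
d²: 0, 0, 1, 16, 1, 4, 0; Σd² = 22
ρ = 1 − 6·22/(7·48) = 1 − 132/336 = 0.607

0.607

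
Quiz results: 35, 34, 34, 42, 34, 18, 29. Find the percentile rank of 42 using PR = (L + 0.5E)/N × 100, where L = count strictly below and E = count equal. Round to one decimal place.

92.9

N = 7.
Strictly below 42: 6. Equal to 42: 1.
PR = (6 + 0.5·1)/7 × 100 = 92.9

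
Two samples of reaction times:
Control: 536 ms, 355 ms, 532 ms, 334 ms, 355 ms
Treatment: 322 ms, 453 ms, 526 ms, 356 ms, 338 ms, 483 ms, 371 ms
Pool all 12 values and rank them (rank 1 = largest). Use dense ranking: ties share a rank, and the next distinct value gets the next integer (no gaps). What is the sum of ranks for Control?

Sorted (descending): 536, 532, 526, 483, 453, 371, 356, 355, 355, 338, 334, 322
The 2 values of 355 share dense rank 8.
Remaining distinct values take the next consecutive integers.
Control values → pooled ranks: 536→1, 355→8, 532→2, 334→10, 355→8
Rank sum = 1 + 8 + 2 + 10 + 8 = 29

29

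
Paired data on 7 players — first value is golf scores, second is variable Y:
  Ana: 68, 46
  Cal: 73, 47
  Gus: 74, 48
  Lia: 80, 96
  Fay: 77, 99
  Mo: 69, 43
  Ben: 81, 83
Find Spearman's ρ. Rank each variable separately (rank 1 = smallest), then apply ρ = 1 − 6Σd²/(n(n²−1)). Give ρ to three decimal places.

0.821

Ranks of variable 1: 1, 3, 4, 6, 5, 2, 7
Ranks of variable 2: 2, 3, 4, 6, 7, 1, 5
d = r₁ − r₂: -1, 0, 0, 0, -2, 1, 2
d²: 1, 0, 0, 0, 4, 1, 4; Σd² = 10
ρ = 1 − 6·10/(7·48) = 1 − 60/336 = 0.821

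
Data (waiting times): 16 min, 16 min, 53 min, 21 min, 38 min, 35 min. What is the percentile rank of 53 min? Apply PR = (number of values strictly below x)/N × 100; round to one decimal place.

N = 6.
Strictly below 53: 5. Equal to 53: 1.
PR = 5/6 × 100 = 83.3

83.3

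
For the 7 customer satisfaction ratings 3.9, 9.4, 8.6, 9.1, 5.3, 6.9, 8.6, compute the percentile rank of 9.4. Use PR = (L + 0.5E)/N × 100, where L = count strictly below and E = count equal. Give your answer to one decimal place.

92.9

N = 7.
Strictly below 9.4: 6. Equal to 9.4: 1.
PR = (6 + 0.5·1)/7 × 100 = 92.9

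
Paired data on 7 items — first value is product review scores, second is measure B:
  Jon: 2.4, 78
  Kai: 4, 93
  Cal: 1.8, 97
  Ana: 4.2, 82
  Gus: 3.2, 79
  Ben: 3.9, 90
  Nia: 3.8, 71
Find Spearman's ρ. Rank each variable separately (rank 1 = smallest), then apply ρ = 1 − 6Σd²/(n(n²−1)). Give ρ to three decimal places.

Ranks of variable 1: 2, 6, 1, 7, 3, 5, 4
Ranks of variable 2: 2, 6, 7, 4, 3, 5, 1
d = r₁ − r₂: 0, 0, -6, 3, 0, 0, 3
d²: 0, 0, 36, 9, 0, 0, 9; Σd² = 54
ρ = 1 − 6·54/(7·48) = 1 − 324/336 = 0.036

0.036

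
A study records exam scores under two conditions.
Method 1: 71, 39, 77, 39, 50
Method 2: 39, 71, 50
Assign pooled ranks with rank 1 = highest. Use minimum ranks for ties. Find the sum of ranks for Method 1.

Sorted (descending): 77, 71, 71, 50, 50, 39, 39, 39
The 2 values of 71 occupy positions 2–3 → each gets rank 2.
The 2 values of 50 occupy positions 4–5 → each gets rank 4.
The 3 values of 39 occupy positions 6–8 → each gets rank 6.
Method 1 values → pooled ranks: 71→2, 39→6, 77→1, 39→6, 50→4
Rank sum = 2 + 6 + 1 + 6 + 4 = 19

19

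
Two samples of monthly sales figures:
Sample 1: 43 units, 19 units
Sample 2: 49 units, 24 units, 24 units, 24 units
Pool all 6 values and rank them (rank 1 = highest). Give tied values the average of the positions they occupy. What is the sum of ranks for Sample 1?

Sorted (descending): 49, 43, 24, 24, 24, 19
The 3 values of 24 occupy positions 3–5 → average rank 4.
Sample 1 values → pooled ranks: 43→2, 19→6
Rank sum = 2 + 6 = 8

8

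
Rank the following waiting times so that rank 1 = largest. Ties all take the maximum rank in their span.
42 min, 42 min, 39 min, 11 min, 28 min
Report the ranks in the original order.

2, 2, 3, 5, 4

Sorted (descending): 42, 42, 39, 28, 11
The 2 values of 42 occupy positions 1–2 → each gets rank 2.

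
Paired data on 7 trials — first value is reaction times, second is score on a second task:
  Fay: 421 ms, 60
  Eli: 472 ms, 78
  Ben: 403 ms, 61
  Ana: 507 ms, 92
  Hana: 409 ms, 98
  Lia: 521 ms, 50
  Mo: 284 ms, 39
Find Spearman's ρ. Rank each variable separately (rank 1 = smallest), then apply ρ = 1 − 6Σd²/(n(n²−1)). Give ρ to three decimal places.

0.179

Ranks of variable 1: 4, 5, 2, 6, 3, 7, 1
Ranks of variable 2: 3, 5, 4, 6, 7, 2, 1
d = r₁ − r₂: 1, 0, -2, 0, -4, 5, 0
d²: 1, 0, 4, 0, 16, 25, 0; Σd² = 46
ρ = 1 − 6·46/(7·48) = 1 − 276/336 = 0.179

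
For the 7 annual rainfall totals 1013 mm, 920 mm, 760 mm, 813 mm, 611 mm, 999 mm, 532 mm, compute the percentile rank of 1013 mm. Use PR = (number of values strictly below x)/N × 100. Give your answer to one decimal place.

85.7

N = 7.
Strictly below 1013: 6. Equal to 1013: 1.
PR = 6/7 × 100 = 85.7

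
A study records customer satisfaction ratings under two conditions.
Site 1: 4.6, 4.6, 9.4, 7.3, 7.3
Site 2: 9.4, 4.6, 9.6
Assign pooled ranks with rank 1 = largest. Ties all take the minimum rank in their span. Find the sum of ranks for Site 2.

Sorted (descending): 9.6, 9.4, 9.4, 7.3, 7.3, 4.6, 4.6, 4.6
The 2 values of 9.4 occupy positions 2–3 → each gets rank 2.
The 2 values of 7.3 occupy positions 4–5 → each gets rank 4.
The 3 values of 4.6 occupy positions 6–8 → each gets rank 6.
Site 2 values → pooled ranks: 9.4→2, 4.6→6, 9.6→1
Rank sum = 2 + 6 + 1 = 9

9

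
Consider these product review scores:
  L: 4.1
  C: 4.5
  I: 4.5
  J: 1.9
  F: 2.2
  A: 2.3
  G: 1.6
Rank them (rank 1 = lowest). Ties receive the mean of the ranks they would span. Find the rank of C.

6.5

Sorted (ascending): 1.6, 1.9, 2.2, 2.3, 4.1, 4.5, 4.5
The 2 values of 4.5 occupy positions 6–7 → average rank (6+7)/2 = 6.5.
C has value 4.5 → rank 6.5.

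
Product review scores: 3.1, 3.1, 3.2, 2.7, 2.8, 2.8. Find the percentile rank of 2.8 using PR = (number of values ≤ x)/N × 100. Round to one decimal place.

50.0

N = 6.
Strictly below 2.8: 1. Equal to 2.8: 2.
PR = 3/6 × 100 = 50.0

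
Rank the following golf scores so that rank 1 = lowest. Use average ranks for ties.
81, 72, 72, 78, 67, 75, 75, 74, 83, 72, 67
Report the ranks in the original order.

10, 4, 4, 9, 1.5, 7.5, 7.5, 6, 11, 4, 1.5

Sorted (ascending): 67, 67, 72, 72, 72, 74, 75, 75, 78, 81, 83
The 2 values of 67 occupy positions 1–2 → average rank (1+2)/2 = 1.5.
The 3 values of 72 occupy positions 3–5 → average rank 4.
The 2 values of 75 occupy positions 7–8 → average rank (7+8)/2 = 7.5.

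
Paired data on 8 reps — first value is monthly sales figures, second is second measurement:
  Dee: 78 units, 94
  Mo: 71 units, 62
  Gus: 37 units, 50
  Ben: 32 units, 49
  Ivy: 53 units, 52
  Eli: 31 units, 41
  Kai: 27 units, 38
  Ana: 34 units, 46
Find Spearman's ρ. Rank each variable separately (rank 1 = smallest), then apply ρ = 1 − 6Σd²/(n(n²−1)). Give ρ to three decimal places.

0.976

Ranks of variable 1: 8, 7, 5, 3, 6, 2, 1, 4
Ranks of variable 2: 8, 7, 5, 4, 6, 2, 1, 3
d = r₁ − r₂: 0, 0, 0, -1, 0, 0, 0, 1
d²: 0, 0, 0, 1, 0, 0, 0, 1; Σd² = 2
ρ = 1 − 6·2/(8·63) = 1 − 12/504 = 0.976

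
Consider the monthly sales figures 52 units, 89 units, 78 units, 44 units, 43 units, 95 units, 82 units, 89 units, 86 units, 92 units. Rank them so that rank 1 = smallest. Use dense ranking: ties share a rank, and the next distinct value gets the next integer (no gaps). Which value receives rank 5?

Sorted (ascending): 43, 44, 52, 78, 82, 86, 89, 89, 92, 95
The 2 values of 89 share dense rank 7.
Remaining distinct values take the next consecutive integers.
Rank 5 → value 82.

82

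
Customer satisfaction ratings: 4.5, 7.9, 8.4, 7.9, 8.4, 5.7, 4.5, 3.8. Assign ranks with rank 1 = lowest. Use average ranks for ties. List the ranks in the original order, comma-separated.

2.5, 5.5, 7.5, 5.5, 7.5, 4, 2.5, 1

Sorted (ascending): 3.8, 4.5, 4.5, 5.7, 7.9, 7.9, 8.4, 8.4
The 2 values of 4.5 occupy positions 2–3 → average rank (2+3)/2 = 2.5.
The 2 values of 7.9 occupy positions 5–6 → average rank (5+6)/2 = 5.5.
The 2 values of 8.4 occupy positions 7–8 → average rank (7+8)/2 = 7.5.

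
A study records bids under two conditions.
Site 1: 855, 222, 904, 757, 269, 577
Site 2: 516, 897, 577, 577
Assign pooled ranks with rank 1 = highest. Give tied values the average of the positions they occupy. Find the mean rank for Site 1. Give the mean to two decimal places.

Sorted (descending): 904, 897, 855, 757, 577, 577, 577, 516, 269, 222
The 3 values of 577 occupy positions 5–7 → average rank 6.
Site 1 values → pooled ranks: 855→3, 222→10, 904→1, 757→4, 269→9, 577→6
Mean rank = (3 + 10 + 1 + 4 + 9 + 6) / 6 = 5.50

5.50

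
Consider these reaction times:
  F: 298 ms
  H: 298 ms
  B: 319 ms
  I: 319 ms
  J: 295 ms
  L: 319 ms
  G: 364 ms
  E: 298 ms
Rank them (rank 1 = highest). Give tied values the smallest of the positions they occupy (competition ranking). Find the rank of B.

Sorted (descending): 364, 319, 319, 319, 298, 298, 298, 295
The 3 values of 319 occupy positions 2–4 → each gets rank 2.
The 3 values of 298 occupy positions 5–7 → each gets rank 5.
B has value 319 ms → rank 2.

2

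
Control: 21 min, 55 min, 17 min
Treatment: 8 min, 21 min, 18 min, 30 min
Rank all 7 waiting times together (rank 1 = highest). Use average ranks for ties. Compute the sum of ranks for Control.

10.5

Sorted (descending): 55, 30, 21, 21, 18, 17, 8
The 2 values of 21 occupy positions 3–4 → average rank (3+4)/2 = 3.5.
Control values → pooled ranks: 21→3.5, 55→1, 17→6
Rank sum = 3.5 + 1 + 6 = 10.5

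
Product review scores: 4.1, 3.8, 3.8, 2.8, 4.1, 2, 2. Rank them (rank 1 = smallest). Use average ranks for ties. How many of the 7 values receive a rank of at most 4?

Sorted (ascending): 2, 2, 2.8, 3.8, 3.8, 4.1, 4.1
The 2 values of 2 occupy positions 1–2 → average rank (1+2)/2 = 1.5.
The 2 values of 3.8 occupy positions 4–5 → average rank (4+5)/2 = 4.5.
The 2 values of 4.1 occupy positions 6–7 → average rank (6+7)/2 = 6.5.
Ranks ≤ 4: {1.5, 1.5, 3} → 3 values.

3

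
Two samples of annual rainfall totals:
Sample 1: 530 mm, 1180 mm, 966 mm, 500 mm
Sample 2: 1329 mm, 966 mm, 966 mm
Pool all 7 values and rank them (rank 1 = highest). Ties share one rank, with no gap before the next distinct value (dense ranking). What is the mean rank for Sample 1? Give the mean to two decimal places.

Sorted (descending): 1329, 1180, 966, 966, 966, 530, 500
The 3 values of 966 share dense rank 3.
Remaining distinct values take the next consecutive integers.
Sample 1 values → pooled ranks: 530→4, 1180→2, 966→3, 500→5
Mean rank = (4 + 2 + 3 + 5) / 4 = 3.50

3.50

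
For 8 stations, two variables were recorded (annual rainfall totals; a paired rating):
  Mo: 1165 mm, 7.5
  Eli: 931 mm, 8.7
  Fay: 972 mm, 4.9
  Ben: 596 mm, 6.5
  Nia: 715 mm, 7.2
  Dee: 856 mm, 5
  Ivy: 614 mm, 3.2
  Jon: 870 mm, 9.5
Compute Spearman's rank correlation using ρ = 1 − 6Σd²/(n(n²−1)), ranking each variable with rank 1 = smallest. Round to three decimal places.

Ranks of variable 1: 8, 6, 7, 1, 3, 4, 2, 5
Ranks of variable 2: 6, 7, 2, 4, 5, 3, 1, 8
d = r₁ − r₂: 2, -1, 5, -3, -2, 1, 1, -3
d²: 4, 1, 25, 9, 4, 1, 1, 9; Σd² = 54
ρ = 1 − 6·54/(8·63) = 1 − 324/504 = 0.357

0.357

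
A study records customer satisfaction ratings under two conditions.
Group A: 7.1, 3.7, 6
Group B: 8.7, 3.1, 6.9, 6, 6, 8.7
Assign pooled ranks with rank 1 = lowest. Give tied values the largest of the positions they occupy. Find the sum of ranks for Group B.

35

Sorted (ascending): 3.1, 3.7, 6, 6, 6, 6.9, 7.1, 8.7, 8.7
The 3 values of 6 occupy positions 3–5 → each gets rank 5.
The 2 values of 8.7 occupy positions 8–9 → each gets rank 9.
Group B values → pooled ranks: 8.7→9, 3.1→1, 6.9→6, 6→5, 6→5, 8.7→9
Rank sum = 9 + 1 + 6 + 5 + 5 + 9 = 35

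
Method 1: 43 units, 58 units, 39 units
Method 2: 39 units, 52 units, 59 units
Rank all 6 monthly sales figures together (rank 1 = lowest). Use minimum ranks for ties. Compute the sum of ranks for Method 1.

9

Sorted (ascending): 39, 39, 43, 52, 58, 59
The 2 values of 39 occupy positions 1–2 → each gets rank 1.
Method 1 values → pooled ranks: 43→3, 58→5, 39→1
Rank sum = 3 + 5 + 1 = 9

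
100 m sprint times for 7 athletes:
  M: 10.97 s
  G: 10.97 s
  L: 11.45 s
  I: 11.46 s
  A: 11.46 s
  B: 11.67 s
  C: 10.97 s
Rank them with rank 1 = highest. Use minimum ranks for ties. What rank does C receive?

Sorted (descending): 11.67, 11.46, 11.46, 11.45, 10.97, 10.97, 10.97
The 2 values of 11.46 occupy positions 2–3 → each gets rank 2.
The 3 values of 10.97 occupy positions 5–7 → each gets rank 5.
C has value 10.97 s → rank 5.

5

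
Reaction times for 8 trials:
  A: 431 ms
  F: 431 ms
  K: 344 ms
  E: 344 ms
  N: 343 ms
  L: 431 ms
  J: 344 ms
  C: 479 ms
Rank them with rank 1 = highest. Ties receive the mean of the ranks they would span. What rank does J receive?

6

Sorted (descending): 479, 431, 431, 431, 344, 344, 344, 343
The 3 values of 431 occupy positions 2–4 → average rank 3.
The 3 values of 344 occupy positions 5–7 → average rank 6.
J has value 344 ms → rank 6.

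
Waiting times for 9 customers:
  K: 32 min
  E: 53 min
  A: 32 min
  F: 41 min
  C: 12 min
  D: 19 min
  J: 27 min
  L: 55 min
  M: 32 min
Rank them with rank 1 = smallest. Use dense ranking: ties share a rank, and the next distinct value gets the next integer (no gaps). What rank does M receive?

4

Sorted (ascending): 12, 19, 27, 32, 32, 32, 41, 53, 55
The 3 values of 32 share dense rank 4.
Remaining distinct values take the next consecutive integers.
M has value 32 min → rank 4.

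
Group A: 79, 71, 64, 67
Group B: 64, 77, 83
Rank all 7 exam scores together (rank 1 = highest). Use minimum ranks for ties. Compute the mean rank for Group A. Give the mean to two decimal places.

4.25

Sorted (descending): 83, 79, 77, 71, 67, 64, 64
The 2 values of 64 occupy positions 6–7 → each gets rank 6.
Group A values → pooled ranks: 79→2, 71→4, 64→6, 67→5
Mean rank = (2 + 4 + 6 + 5) / 4 = 4.25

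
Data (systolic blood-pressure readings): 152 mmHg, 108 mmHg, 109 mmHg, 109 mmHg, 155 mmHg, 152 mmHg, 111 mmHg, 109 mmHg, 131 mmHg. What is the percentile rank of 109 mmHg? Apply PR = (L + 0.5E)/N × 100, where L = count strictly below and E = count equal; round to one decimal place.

27.8

N = 9.
Strictly below 109: 1. Equal to 109: 3.
PR = (1 + 0.5·3)/9 × 100 = 27.8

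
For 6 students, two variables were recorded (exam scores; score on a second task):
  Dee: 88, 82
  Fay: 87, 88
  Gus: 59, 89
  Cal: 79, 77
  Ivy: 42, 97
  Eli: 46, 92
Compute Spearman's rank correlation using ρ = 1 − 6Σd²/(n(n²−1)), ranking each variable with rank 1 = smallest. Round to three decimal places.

Ranks of variable 1: 6, 5, 3, 4, 1, 2
Ranks of variable 2: 2, 3, 4, 1, 6, 5
d = r₁ − r₂: 4, 2, -1, 3, -5, -3
d²: 16, 4, 1, 9, 25, 9; Σd² = 64
ρ = 1 − 6·64/(6·35) = 1 − 384/210 = -0.829

-0.829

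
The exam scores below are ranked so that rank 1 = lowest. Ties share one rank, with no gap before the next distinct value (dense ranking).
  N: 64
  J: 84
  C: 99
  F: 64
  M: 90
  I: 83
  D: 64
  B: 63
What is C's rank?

6

Sorted (ascending): 63, 64, 64, 64, 83, 84, 90, 99
The 3 values of 64 share dense rank 2.
Remaining distinct values take the next consecutive integers.
C has value 99 → rank 6.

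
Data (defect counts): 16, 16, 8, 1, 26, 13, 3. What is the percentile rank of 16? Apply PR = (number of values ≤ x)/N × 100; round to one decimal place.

85.7

N = 7.
Strictly below 16: 4. Equal to 16: 2.
PR = 6/7 × 100 = 85.7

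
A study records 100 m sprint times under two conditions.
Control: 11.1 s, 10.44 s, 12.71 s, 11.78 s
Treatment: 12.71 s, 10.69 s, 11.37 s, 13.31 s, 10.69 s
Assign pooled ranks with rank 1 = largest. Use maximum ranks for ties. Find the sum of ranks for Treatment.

25

Sorted (descending): 13.31, 12.71, 12.71, 11.78, 11.37, 11.1, 10.69, 10.69, 10.44
The 2 values of 12.71 occupy positions 2–3 → each gets rank 3.
The 2 values of 10.69 occupy positions 7–8 → each gets rank 8.
Treatment values → pooled ranks: 12.71→3, 10.69→8, 11.37→5, 13.31→1, 10.69→8
Rank sum = 3 + 8 + 5 + 1 + 8 = 25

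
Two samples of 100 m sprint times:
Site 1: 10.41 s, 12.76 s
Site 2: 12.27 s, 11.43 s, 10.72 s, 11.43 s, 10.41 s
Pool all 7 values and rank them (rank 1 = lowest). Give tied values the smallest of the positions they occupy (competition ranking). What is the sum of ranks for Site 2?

18

Sorted (ascending): 10.41, 10.41, 10.72, 11.43, 11.43, 12.27, 12.76
The 2 values of 10.41 occupy positions 1–2 → each gets rank 1.
The 2 values of 11.43 occupy positions 4–5 → each gets rank 4.
Site 2 values → pooled ranks: 12.27→6, 11.43→4, 10.72→3, 11.43→4, 10.41→1
Rank sum = 6 + 4 + 3 + 4 + 1 = 18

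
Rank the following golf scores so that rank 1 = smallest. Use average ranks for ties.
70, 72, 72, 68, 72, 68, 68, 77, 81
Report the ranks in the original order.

4, 6, 6, 2, 6, 2, 2, 8, 9

Sorted (ascending): 68, 68, 68, 70, 72, 72, 72, 77, 81
The 3 values of 68 occupy positions 1–3 → average rank 2.
The 3 values of 72 occupy positions 5–7 → average rank 6.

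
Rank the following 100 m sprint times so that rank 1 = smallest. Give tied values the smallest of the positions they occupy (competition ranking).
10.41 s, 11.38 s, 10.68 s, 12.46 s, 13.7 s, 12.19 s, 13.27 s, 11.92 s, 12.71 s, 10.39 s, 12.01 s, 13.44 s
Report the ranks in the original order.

Sorted (ascending): 10.39, 10.41, 10.68, 11.38, 11.92, 12.01, 12.19, 12.46, 12.71, 13.27, 13.44, 13.7
No ties — each value takes its position as its rank.

2, 4, 3, 8, 12, 7, 10, 5, 9, 1, 6, 11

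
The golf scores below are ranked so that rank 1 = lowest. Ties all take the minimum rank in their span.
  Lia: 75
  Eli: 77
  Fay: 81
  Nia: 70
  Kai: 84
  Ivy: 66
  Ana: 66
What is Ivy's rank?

Sorted (ascending): 66, 66, 70, 75, 77, 81, 84
The 2 values of 66 occupy positions 1–2 → each gets rank 1.
Ivy has value 66 → rank 1.

1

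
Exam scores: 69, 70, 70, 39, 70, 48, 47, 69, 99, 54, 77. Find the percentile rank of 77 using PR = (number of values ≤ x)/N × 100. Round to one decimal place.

N = 11.
Strictly below 77: 9. Equal to 77: 1.
PR = 10/11 × 100 = 90.9

90.9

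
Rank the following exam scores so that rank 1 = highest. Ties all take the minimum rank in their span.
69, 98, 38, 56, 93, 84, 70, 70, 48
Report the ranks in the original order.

6, 1, 9, 7, 2, 3, 4, 4, 8

Sorted (descending): 98, 93, 84, 70, 70, 69, 56, 48, 38
The 2 values of 70 occupy positions 4–5 → each gets rank 4.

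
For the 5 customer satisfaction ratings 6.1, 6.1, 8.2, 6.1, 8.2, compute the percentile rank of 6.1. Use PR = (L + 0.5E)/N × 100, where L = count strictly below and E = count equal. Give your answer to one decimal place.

30.0

N = 5.
Strictly below 6.1: 0. Equal to 6.1: 3.
PR = (0 + 0.5·3)/5 × 100 = 30.0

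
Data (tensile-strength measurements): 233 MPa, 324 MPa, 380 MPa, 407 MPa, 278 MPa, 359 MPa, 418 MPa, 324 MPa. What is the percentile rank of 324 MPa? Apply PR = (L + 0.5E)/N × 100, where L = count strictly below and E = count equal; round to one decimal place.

N = 8.
Strictly below 324: 2. Equal to 324: 2.
PR = (2 + 0.5·2)/8 × 100 = 37.5

37.5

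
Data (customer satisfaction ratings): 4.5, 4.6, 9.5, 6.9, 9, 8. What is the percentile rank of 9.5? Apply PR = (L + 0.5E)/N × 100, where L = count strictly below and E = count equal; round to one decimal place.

91.7

N = 6.
Strictly below 9.5: 5. Equal to 9.5: 1.
PR = (5 + 0.5·1)/6 × 100 = 91.7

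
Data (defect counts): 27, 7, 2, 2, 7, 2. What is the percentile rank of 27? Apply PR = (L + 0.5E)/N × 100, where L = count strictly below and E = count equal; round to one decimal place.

N = 6.
Strictly below 27: 5. Equal to 27: 1.
PR = (5 + 0.5·1)/6 × 100 = 91.7

91.7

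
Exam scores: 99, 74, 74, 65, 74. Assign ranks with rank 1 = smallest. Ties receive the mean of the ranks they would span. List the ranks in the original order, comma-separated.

5, 3, 3, 1, 3

Sorted (ascending): 65, 74, 74, 74, 99
The 3 values of 74 occupy positions 2–4 → average rank 3.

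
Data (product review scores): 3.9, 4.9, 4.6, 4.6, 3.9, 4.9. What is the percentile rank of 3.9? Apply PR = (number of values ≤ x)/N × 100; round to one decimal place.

33.3

N = 6.
Strictly below 3.9: 0. Equal to 3.9: 2.
PR = 2/6 × 100 = 33.3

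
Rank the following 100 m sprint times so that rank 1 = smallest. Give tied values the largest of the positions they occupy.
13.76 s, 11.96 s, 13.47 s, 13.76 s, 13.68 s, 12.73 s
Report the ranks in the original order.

6, 1, 3, 6, 4, 2

Sorted (ascending): 11.96, 12.73, 13.47, 13.68, 13.76, 13.76
The 2 values of 13.76 occupy positions 5–6 → each gets rank 6.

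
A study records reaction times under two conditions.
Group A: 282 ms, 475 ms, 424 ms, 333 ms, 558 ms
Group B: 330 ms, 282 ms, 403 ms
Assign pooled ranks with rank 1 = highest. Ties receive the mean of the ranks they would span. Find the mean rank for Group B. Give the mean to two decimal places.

5.83

Sorted (descending): 558, 475, 424, 403, 333, 330, 282, 282
The 2 values of 282 occupy positions 7–8 → average rank (7+8)/2 = 7.5.
Group B values → pooled ranks: 330→6, 282→7.5, 403→4
Mean rank = (6 + 7.5 + 4) / 3 = 5.83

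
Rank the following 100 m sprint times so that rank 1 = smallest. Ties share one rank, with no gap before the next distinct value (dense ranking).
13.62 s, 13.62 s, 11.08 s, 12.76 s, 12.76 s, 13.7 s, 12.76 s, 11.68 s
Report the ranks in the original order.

Sorted (ascending): 11.08, 11.68, 12.76, 12.76, 12.76, 13.62, 13.62, 13.7
The 3 values of 12.76 share dense rank 3.
The 2 values of 13.62 share dense rank 4.
Remaining distinct values take the next consecutive integers.

4, 4, 1, 3, 3, 5, 3, 2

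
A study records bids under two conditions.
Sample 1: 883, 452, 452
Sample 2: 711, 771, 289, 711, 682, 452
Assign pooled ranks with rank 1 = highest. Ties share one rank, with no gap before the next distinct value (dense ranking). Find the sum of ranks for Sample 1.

11

Sorted (descending): 883, 771, 711, 711, 682, 452, 452, 452, 289
The 2 values of 711 share dense rank 3.
The 3 values of 452 share dense rank 5.
Remaining distinct values take the next consecutive integers.
Sample 1 values → pooled ranks: 883→1, 452→5, 452→5
Rank sum = 1 + 5 + 5 = 11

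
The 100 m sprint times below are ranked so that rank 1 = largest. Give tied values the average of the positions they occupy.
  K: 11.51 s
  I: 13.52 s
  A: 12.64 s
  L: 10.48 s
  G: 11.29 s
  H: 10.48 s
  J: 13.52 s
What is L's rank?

6.5

Sorted (descending): 13.52, 13.52, 12.64, 11.51, 11.29, 10.48, 10.48
The 2 values of 13.52 occupy positions 1–2 → average rank (1+2)/2 = 1.5.
The 2 values of 10.48 occupy positions 6–7 → average rank (6+7)/2 = 6.5.
L has value 10.48 s → rank 6.5.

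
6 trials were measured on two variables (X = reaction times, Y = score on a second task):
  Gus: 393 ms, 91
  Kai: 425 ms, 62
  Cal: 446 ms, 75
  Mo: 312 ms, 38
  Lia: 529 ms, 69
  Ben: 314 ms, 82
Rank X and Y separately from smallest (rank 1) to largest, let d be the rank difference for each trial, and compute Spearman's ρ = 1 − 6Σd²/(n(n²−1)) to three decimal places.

Ranks of variable 1: 3, 4, 5, 1, 6, 2
Ranks of variable 2: 6, 2, 4, 1, 3, 5
d = r₁ − r₂: -3, 2, 1, 0, 3, -3
d²: 9, 4, 1, 0, 9, 9; Σd² = 32
ρ = 1 − 6·32/(6·35) = 1 − 192/210 = 0.086

0.086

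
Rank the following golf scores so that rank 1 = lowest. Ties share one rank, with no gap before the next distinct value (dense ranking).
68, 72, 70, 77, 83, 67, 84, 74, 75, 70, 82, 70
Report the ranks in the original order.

2, 4, 3, 7, 9, 1, 10, 5, 6, 3, 8, 3

Sorted (ascending): 67, 68, 70, 70, 70, 72, 74, 75, 77, 82, 83, 84
The 3 values of 70 share dense rank 3.
Remaining distinct values take the next consecutive integers.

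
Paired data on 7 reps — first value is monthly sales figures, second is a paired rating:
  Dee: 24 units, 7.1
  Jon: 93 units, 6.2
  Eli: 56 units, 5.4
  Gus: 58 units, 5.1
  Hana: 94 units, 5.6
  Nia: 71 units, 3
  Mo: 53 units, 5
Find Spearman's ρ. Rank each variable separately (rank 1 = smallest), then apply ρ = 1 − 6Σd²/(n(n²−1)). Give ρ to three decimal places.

-0.036

Ranks of variable 1: 1, 6, 3, 4, 7, 5, 2
Ranks of variable 2: 7, 6, 4, 3, 5, 1, 2
d = r₁ − r₂: -6, 0, -1, 1, 2, 4, 0
d²: 36, 0, 1, 1, 4, 16, 0; Σd² = 58
ρ = 1 − 6·58/(7·48) = 1 − 348/336 = -0.036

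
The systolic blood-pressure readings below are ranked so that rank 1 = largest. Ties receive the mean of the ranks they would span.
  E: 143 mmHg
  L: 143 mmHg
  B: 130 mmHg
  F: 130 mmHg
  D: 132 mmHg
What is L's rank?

1.5

Sorted (descending): 143, 143, 132, 130, 130
The 2 values of 143 occupy positions 1–2 → average rank (1+2)/2 = 1.5.
The 2 values of 130 occupy positions 4–5 → average rank (4+5)/2 = 4.5.
L has value 143 mmHg → rank 1.5.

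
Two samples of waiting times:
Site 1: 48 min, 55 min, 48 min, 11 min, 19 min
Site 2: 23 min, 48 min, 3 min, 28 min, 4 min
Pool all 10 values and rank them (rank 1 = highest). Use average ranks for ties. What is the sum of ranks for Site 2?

Sorted (descending): 55, 48, 48, 48, 28, 23, 19, 11, 4, 3
The 3 values of 48 occupy positions 2–4 → average rank 3.
Site 2 values → pooled ranks: 23→6, 48→3, 3→10, 28→5, 4→9
Rank sum = 6 + 3 + 10 + 5 + 9 = 33

33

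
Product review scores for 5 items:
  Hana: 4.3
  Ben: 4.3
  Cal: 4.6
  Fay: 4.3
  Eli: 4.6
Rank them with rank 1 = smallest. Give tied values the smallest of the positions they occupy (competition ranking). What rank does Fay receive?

1

Sorted (ascending): 4.3, 4.3, 4.3, 4.6, 4.6
The 3 values of 4.3 occupy positions 1–3 → each gets rank 1.
The 2 values of 4.6 occupy positions 4–5 → each gets rank 4.
Fay has value 4.3 → rank 1.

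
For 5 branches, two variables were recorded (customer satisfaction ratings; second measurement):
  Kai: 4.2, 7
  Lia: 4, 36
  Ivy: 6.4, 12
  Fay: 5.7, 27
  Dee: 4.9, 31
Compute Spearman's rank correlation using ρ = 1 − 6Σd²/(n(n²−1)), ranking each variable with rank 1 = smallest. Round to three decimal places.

-0.400

Ranks of variable 1: 2, 1, 5, 4, 3
Ranks of variable 2: 1, 5, 2, 3, 4
d = r₁ − r₂: 1, -4, 3, 1, -1
d²: 1, 16, 9, 1, 1; Σd² = 28
ρ = 1 − 6·28/(5·24) = 1 − 168/120 = -0.400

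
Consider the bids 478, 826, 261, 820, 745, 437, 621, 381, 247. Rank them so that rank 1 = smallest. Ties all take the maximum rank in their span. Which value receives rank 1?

247

Sorted (ascending): 247, 261, 381, 437, 478, 621, 745, 820, 826
No ties — each value takes its position as its rank.
Rank 1 → value 247.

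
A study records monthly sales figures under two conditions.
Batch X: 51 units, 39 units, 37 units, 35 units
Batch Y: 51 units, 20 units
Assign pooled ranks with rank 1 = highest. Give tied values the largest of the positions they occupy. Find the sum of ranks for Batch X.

Sorted (descending): 51, 51, 39, 37, 35, 20
The 2 values of 51 occupy positions 1–2 → each gets rank 2.
Batch X values → pooled ranks: 51→2, 39→3, 37→4, 35→5
Rank sum = 2 + 3 + 4 + 5 = 14

14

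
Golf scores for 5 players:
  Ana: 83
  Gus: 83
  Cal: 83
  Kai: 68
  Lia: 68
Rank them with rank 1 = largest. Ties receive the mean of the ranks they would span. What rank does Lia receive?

Sorted (descending): 83, 83, 83, 68, 68
The 3 values of 83 occupy positions 1–3 → average rank 2.
The 2 values of 68 occupy positions 4–5 → average rank (4+5)/2 = 4.5.
Lia has value 68 → rank 4.5.

4.5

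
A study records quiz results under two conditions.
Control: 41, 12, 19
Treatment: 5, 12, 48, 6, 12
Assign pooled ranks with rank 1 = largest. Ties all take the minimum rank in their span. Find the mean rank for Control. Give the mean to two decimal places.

3.00

Sorted (descending): 48, 41, 19, 12, 12, 12, 6, 5
The 3 values of 12 occupy positions 4–6 → each gets rank 4.
Control values → pooled ranks: 41→2, 12→4, 19→3
Mean rank = (2 + 4 + 3) / 3 = 3.00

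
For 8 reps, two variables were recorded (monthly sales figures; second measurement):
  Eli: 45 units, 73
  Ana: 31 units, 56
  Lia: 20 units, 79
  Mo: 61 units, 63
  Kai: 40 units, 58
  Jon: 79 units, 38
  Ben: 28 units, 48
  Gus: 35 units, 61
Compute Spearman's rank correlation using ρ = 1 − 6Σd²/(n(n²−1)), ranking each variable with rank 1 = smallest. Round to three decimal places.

-0.214

Ranks of variable 1: 6, 3, 1, 7, 5, 8, 2, 4
Ranks of variable 2: 7, 3, 8, 6, 4, 1, 2, 5
d = r₁ − r₂: -1, 0, -7, 1, 1, 7, 0, -1
d²: 1, 0, 49, 1, 1, 49, 0, 1; Σd² = 102
ρ = 1 − 6·102/(8·63) = 1 − 612/504 = -0.214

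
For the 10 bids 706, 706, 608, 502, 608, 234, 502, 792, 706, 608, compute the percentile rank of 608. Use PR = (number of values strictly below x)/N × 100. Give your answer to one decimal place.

N = 10.
Strictly below 608: 3. Equal to 608: 3.
PR = 3/10 × 100 = 30.0

30.0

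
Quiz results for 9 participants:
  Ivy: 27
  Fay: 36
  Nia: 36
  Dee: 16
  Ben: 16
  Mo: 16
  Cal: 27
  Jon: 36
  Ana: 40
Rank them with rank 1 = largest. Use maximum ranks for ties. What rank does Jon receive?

Sorted (descending): 40, 36, 36, 36, 27, 27, 16, 16, 16
The 3 values of 36 occupy positions 2–4 → each gets rank 4.
The 2 values of 27 occupy positions 5–6 → each gets rank 6.
The 3 values of 16 occupy positions 7–9 → each gets rank 9.
Jon has value 36 → rank 4.

4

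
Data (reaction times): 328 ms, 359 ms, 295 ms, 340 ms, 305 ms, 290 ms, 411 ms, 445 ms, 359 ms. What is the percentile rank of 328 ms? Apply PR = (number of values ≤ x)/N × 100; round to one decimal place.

44.4

N = 9.
Strictly below 328: 3. Equal to 328: 1.
PR = 4/9 × 100 = 44.4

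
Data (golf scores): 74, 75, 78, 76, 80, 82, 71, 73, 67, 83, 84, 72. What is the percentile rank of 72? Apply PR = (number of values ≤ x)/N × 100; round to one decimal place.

25.0

N = 12.
Strictly below 72: 2. Equal to 72: 1.
PR = 3/12 × 100 = 25.0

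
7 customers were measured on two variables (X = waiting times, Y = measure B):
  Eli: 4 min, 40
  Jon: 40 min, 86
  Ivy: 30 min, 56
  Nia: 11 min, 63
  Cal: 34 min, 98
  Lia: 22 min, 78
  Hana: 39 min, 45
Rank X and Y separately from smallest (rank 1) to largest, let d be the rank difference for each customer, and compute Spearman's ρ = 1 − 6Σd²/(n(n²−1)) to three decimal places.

0.464

Ranks of variable 1: 1, 7, 4, 2, 5, 3, 6
Ranks of variable 2: 1, 6, 3, 4, 7, 5, 2
d = r₁ − r₂: 0, 1, 1, -2, -2, -2, 4
d²: 0, 1, 1, 4, 4, 4, 16; Σd² = 30
ρ = 1 − 6·30/(7·48) = 1 − 180/336 = 0.464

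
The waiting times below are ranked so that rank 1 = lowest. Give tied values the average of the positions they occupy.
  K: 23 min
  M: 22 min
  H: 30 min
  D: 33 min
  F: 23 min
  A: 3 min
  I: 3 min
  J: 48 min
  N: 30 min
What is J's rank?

Sorted (ascending): 3, 3, 22, 23, 23, 30, 30, 33, 48
The 2 values of 3 occupy positions 1–2 → average rank (1+2)/2 = 1.5.
The 2 values of 23 occupy positions 4–5 → average rank (4+5)/2 = 4.5.
The 2 values of 30 occupy positions 6–7 → average rank (6+7)/2 = 6.5.
J has value 48 min → rank 9.

9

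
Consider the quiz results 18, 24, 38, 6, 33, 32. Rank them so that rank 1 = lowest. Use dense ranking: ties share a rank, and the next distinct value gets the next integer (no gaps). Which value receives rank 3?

Sorted (ascending): 6, 18, 24, 32, 33, 38
No ties — each value takes its position as its rank.
Rank 3 → value 24.

24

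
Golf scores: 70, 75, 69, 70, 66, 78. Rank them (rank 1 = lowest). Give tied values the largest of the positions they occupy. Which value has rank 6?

Sorted (ascending): 66, 69, 70, 70, 75, 78
The 2 values of 70 occupy positions 3–4 → each gets rank 4.
Rank 6 → value 78.

78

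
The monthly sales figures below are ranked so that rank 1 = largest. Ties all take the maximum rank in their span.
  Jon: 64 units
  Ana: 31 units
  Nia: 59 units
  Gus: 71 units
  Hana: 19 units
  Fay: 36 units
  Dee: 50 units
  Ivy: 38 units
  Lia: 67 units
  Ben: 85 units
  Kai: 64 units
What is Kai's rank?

5

Sorted (descending): 85, 71, 67, 64, 64, 59, 50, 38, 36, 31, 19
The 2 values of 64 occupy positions 4–5 → each gets rank 5.
Kai has value 64 units → rank 5.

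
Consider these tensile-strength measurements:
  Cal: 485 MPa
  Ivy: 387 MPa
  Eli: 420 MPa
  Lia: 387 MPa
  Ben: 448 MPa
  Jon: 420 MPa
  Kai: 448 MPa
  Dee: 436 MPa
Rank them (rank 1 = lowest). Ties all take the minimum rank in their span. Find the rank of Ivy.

Sorted (ascending): 387, 387, 420, 420, 436, 448, 448, 485
The 2 values of 387 occupy positions 1–2 → each gets rank 1.
The 2 values of 420 occupy positions 3–4 → each gets rank 3.
The 2 values of 448 occupy positions 6–7 → each gets rank 6.
Ivy has value 387 MPa → rank 1.

1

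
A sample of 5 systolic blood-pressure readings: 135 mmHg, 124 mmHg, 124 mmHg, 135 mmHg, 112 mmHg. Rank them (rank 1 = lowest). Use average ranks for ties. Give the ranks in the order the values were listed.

Sorted (ascending): 112, 124, 124, 135, 135
The 2 values of 124 occupy positions 2–3 → average rank (2+3)/2 = 2.5.
The 2 values of 135 occupy positions 4–5 → average rank (4+5)/2 = 4.5.

4.5, 2.5, 2.5, 4.5, 1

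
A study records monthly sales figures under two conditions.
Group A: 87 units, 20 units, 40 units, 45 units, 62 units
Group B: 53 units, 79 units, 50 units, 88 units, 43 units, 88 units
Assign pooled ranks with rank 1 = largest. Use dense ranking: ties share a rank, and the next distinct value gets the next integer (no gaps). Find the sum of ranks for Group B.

24

Sorted (descending): 88, 88, 87, 79, 62, 53, 50, 45, 43, 40, 20
The 2 values of 88 share dense rank 1.
Remaining distinct values take the next consecutive integers.
Group B values → pooled ranks: 53→5, 79→3, 50→6, 88→1, 43→8, 88→1
Rank sum = 5 + 3 + 6 + 1 + 8 + 1 = 24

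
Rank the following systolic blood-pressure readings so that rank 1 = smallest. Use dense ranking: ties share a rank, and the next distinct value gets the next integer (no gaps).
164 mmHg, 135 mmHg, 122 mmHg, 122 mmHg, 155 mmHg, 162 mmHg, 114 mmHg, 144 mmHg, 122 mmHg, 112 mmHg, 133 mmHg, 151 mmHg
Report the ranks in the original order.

Sorted (ascending): 112, 114, 122, 122, 122, 133, 135, 144, 151, 155, 162, 164
The 3 values of 122 share dense rank 3.
Remaining distinct values take the next consecutive integers.

10, 5, 3, 3, 8, 9, 2, 6, 3, 1, 4, 7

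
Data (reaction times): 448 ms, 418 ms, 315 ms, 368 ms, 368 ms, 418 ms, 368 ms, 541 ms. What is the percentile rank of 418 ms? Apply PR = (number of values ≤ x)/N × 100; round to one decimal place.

N = 8.
Strictly below 418: 4. Equal to 418: 2.
PR = 6/8 × 100 = 75.0

75.0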